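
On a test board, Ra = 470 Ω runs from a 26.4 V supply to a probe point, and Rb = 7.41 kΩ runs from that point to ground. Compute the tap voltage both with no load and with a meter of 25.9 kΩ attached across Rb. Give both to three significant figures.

Open-circuit: V = 26.4 × 7410/(470 + 7410) = 24.8 V.
With the load, Rb becomes Rb‖R_L = 5762 Ω, so V = 26.4 × 5762/6232 = 24.4 V.

Unloaded: 24.8 V; loaded: 24.4 V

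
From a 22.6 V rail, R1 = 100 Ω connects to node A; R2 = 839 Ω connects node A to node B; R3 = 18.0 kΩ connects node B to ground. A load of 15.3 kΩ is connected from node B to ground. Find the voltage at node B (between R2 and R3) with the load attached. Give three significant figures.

V ≈ 20.3 V

At node B, R3 is in parallel with the load: R3‖R_L = 8270 Ω.
Below node A the resistance is R2 + (R3‖R_L) = 9109 Ω, so V_A = 22.6 × 9109/9209 = 22.35 V.
Then V_B = V_A × (R3‖R_L)/(R2 + R3‖R_L) = 22.35 × 8270/9109 = 20.3 V.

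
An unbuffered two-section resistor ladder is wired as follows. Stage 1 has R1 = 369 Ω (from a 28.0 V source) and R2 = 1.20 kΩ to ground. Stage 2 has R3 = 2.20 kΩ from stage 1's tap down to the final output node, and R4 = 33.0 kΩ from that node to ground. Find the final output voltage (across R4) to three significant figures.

Stage 2 presents R3+R4 = 35200 Ω as a load on stage 1's tap.
Stage 1's lower leg becomes R2‖(R3+R4) = 1160 Ω, so V_mid = 28.0 × 1160/1529 = 21.24 V.
Stage 2 is itself unloaded: V_out = V_mid × R4/(R3+R4) = 21.24 × 33000/35200 = 19.9 V.

V_out ≈ 19.9 V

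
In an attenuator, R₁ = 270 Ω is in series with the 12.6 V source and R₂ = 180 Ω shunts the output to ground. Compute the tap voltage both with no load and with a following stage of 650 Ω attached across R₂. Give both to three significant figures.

Open-circuit: V = 12.6 × 180/(270 + 180) = 5.04 V.
With the load, R₂ becomes R₂‖R_L = 141.0 Ω, so V = 12.6 × 141.0/411.0 = 4.32 V.

Unloaded: 5.04 V; loaded: 4.32 V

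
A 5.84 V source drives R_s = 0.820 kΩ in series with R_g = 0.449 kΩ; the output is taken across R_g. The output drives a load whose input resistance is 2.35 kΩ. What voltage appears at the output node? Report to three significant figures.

V_out ≈ 1.84 V

The load sits in parallel with R_g: R_g‖R_L = (449 × 2350) / (449 + 2350) = 377.0 Ω.
V_out = 5.84 × 377.0 / (820 + 377.0) = 5.84 × 377.0/1197 = 1.84 V.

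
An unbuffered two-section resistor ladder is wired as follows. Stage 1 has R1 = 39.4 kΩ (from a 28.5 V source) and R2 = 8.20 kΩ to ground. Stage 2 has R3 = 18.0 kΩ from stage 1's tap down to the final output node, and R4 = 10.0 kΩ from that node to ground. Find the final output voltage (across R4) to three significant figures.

V_out ≈ 1.41 V

Stage 2 presents R3+R4 = 28.00 kΩ as a load on stage 1's tap.
Stage 1's lower leg becomes R2‖(R3+R4) = 6.343 kΩ, so V_mid = 28.5 × 6.343/45.74 = 3.952 V.
Stage 2 is itself unloaded: V_out = V_mid × R4/(R3+R4) = 3.952 × 10.0/28.00 = 1.41 V.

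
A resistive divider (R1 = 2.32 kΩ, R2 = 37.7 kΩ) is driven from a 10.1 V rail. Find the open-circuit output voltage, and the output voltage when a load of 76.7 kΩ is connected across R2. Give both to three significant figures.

Unloaded: 9.51 V; loaded: 9.25 V

Open-circuit: V = 10.1 × 37.7/(2.32 + 37.7) = 9.51 V.
With the load, R2 becomes R2‖R_L = 25.28 kΩ, so V = 10.1 × 25.28/27.60 = 9.25 V.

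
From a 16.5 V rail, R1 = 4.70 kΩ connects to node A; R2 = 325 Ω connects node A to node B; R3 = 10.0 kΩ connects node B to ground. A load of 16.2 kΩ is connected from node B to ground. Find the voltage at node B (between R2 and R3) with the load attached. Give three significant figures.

V ≈ 9.10 V

At node B, R3 is in parallel with the load: R3‖R_L = 6183 Ω.
Below node A the resistance is R2 + (R3‖R_L) = 6508 Ω, so V_A = 16.5 × 6508/11210 = 9.581 V.
Then V_B = V_A × (R3‖R_L)/(R2 + R3‖R_L) = 9.581 × 6183/6508 = 9.10 V.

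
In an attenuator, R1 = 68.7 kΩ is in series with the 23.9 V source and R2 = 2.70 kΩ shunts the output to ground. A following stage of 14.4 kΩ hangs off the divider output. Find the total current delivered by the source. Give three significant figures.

R2‖R_L = 2.274 kΩ, so the source sees R1 + R2‖R_L = 70.97 kΩ.
I = 23.9 V / 70.97 kΩ = 0.337 mA.

I ≈ 0.337 mA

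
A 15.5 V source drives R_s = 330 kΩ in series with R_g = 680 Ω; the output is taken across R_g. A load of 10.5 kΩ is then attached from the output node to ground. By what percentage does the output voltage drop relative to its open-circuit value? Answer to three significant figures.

6.07 %

The divider's output (Thévenin) resistance is R_s‖R_g = 678.6 Ω.
Fractional drop under load = R_th/(R_th + R_L) = 678.6 / (678.6 + 10500) = 0.06071.
So the output falls by 6.07 %.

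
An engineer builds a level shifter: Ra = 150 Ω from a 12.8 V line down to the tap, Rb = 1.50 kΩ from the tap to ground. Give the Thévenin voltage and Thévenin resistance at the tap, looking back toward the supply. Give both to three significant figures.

V_th = 11.6 V, R_th = 136 Ω

V_th is the open-circuit tap voltage: 12.8 × 1500/(150 + 1500) = 11.6 V.
With the supply zeroed, Ra and Rb appear in parallel from the tap: R_th = Ra‖Rb = (150 × 1500)/1650 = 136 Ω.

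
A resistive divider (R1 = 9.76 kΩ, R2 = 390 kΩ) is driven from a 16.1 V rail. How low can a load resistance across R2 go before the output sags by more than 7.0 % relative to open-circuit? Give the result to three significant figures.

R_L(min) ≈ 127 kΩ

Output resistance R_th = R1‖R2 = (9.76 × 390)/399.8 = 9.522 kΩ.
The fractional drop is R_th/(R_th + R_L); requiring this ≤ 0.0700 gives R_L ≥ R_th(1/0.0700 − 1) = 9.522 × 13.29 = 127 kΩ.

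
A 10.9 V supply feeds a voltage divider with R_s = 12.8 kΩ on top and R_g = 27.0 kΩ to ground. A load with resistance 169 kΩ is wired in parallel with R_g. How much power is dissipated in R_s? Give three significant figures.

Total resistance from the source is R_s + (R_g‖R_L) = 36.08 kΩ, so I = 10.9/36.08 kΩ = 0.3021 mA.
P = I²·R_s = (0.3021 mA)² × 12.8 kΩ = 1.17 mW.

P ≈ 1.17 mW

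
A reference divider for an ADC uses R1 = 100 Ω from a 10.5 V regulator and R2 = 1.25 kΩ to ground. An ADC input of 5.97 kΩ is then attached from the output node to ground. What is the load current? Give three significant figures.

I_L ≈ 1.60 mA

R2‖R_L = 1034 Ω; V_out = 10.5 × 1034/1134 = 9.574 V.
I_L = V_out / R_L = 9.574 / 5.97 kΩ = 1.60 mA.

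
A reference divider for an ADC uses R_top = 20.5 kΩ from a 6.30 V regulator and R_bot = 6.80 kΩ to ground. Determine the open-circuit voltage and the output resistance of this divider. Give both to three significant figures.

V_th is the open-circuit tap voltage: 6.30 × 6.80/(20.5 + 6.80) = 1.57 V.
With the supply zeroed, R_top and R_bot appear in parallel from the tap: R_th = R_top‖R_bot = (20.5 × 6.80)/27.30 = 5.11 kΩ.

V_th = 1.57 V, R_th = 5.11 kΩ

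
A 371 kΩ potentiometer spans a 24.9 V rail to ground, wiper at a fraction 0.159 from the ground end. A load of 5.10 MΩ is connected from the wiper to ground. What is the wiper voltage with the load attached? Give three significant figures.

The wiper splits the pot into (1−α)R = 312.0 kΩ above and αR = 58.99 kΩ below.
Lower section ‖ load = 58.31 kΩ.
V_wiper = 24.9 × 58.31/(312.0 + 58.31) = 3.92 V.

V ≈ 3.92 V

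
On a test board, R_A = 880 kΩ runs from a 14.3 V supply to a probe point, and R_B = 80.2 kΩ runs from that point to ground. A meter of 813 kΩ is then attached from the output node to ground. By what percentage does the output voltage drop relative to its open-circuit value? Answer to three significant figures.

8.29 %

Unloaded V = 14.3 × 80.2/960.2 = 1.1944 V.
Loaded: R_B‖R_L = 73.00 kΩ, giving V = 14.3 × 73.00/953.0 = 1.0954 V.
Drop = (1.1944 − 1.0954) / 1.1944 = 8.29 %.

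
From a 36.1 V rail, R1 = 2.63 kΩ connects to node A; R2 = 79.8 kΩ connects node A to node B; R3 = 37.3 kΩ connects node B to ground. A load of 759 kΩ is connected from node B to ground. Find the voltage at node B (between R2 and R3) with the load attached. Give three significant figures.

V ≈ 10.9 V

At node B, R3 is in parallel with the load: R3‖R_L = 35.55 kΩ.
Below node A the resistance is R2 + (R3‖R_L) = 115.4 kΩ, so V_A = 36.1 × 115.4/118.0 = 35.30 V.
Then V_B = V_A × (R3‖R_L)/(R2 + R3‖R_L) = 35.30 × 35.55/115.4 = 10.9 V.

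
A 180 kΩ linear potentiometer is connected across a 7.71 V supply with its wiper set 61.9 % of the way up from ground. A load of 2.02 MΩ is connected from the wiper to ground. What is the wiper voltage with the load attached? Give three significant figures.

V ≈ 4.67 V

The wiper splits the pot into (1−α)R = 68.58 kΩ above and αR = 111.4 kΩ below.
Lower section ‖ load = 105.6 kΩ.
V_wiper = 7.71 × 105.6/(68.58 + 105.6) = 4.67 V.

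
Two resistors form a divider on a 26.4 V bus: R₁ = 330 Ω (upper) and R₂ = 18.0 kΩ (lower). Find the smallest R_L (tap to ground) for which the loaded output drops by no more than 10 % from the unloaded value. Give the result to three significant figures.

Output resistance R_th = R₁‖R₂ = (330 × 18000)/18330 = 324.1 Ω.
The fractional drop is R_th/(R_th + R_L); requiring this ≤ 0.100 gives R_L ≥ R_th(1/0.100 − 1) = 324.1 × 9.000 = 2.92 kΩ.

R_L(min) ≈ 2.92 kΩ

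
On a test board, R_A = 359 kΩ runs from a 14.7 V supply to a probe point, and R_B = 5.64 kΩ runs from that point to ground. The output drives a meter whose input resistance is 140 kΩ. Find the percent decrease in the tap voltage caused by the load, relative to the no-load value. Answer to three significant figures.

3.81 %

The divider's output (Thévenin) resistance is R_A‖R_B = 5.553 kΩ.
Fractional drop under load = R_th/(R_th + R_L) = 5.553 / (5.553 + 140) = 0.03815.
So the output falls by 3.81 %.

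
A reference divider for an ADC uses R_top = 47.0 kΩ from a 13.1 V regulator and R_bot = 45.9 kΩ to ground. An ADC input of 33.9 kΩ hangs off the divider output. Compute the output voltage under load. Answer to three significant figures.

V_out ≈ 3.84 V

The load sits in parallel with R_bot: R_bot‖R_L = (45.9 × 33.9) / (45.9 + 33.9) = 19.50 kΩ.
V_out = 13.1 × 19.50 / (47.0 + 19.50) = 13.1 × 19.50/66.50 = 3.84 V.
(Unloaded it would have been 6.47 V.)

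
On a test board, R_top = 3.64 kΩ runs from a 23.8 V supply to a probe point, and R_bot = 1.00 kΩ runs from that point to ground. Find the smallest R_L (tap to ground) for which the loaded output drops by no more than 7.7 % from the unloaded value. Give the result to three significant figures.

R_L(min) ≈ 9.40 kΩ

Output resistance R_th = R_top‖R_bot = (3640 × 1000)/4640 = 784.5 Ω.
The fractional drop is R_th/(R_th + R_L); requiring this ≤ 0.0770 gives R_L ≥ R_th(1/0.0770 − 1) = 784.5 × 11.99 = 9.40 kΩ.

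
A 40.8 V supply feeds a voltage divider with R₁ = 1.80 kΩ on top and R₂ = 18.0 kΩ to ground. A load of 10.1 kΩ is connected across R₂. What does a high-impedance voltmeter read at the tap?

V_out ≈ 31.9 V

The load sits in parallel with R₂: R₂‖R_L = (18.0 × 10.1) / (18.0 + 10.1) = 6.470 kΩ.
V_out = 40.8 × 6.470 / (1.80 + 6.470) = 40.8 × 6.470/8.270 = 31.9 V.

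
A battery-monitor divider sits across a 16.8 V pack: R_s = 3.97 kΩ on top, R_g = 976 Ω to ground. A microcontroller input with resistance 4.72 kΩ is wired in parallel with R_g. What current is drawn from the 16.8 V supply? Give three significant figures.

R_g‖R_L = 808.8 Ω, so the source sees R_s + R_g‖R_L = 4779 Ω.
I = 16.8 V / 4779 Ω = 3.52 mA.

I ≈ 3.52 mA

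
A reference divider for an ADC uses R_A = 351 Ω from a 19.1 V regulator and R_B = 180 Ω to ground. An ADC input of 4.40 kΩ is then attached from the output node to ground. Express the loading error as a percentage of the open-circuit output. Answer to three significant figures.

2.63 %

The divider's output (Thévenin) resistance is R_A‖R_B = 119.0 Ω.
Fractional drop under load = R_th/(R_th + R_L) = 119.0 / (119.0 + 4400) = 0.02633.
So the output falls by 2.63 %.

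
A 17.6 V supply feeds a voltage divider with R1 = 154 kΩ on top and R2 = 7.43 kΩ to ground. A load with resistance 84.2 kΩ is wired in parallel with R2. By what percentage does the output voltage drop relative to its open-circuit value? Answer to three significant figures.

7.76 %

The divider's output (Thévenin) resistance is R1‖R2 = 7.088 kΩ.
Fractional drop under load = R_th/(R_th + R_L) = 7.088 / (7.088 + 84.2) = 0.07764.
So the output falls by 7.76 %.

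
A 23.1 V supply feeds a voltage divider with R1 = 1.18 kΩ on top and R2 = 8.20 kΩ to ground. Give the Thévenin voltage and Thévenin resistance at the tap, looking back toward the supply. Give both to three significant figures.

V_th is the open-circuit tap voltage: 23.1 × 8.20/(1.18 + 8.20) = 20.2 V.
With the supply zeroed, R1 and R2 appear in parallel from the tap: R_th = R1‖R2 = (1.18 × 8.20)/9.380 = 1.03 kΩ.

V_th = 20.2 V, R_th = 1.03 kΩ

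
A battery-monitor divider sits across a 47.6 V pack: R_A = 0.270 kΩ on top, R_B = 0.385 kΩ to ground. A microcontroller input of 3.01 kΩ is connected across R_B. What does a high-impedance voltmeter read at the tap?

The load sits in parallel with R_B: R_B‖R_L = (385 × 3010) / (385 + 3010) = 341.3 Ω.
V_out = 47.6 × 341.3 / (270 + 341.3) = 47.6 × 341.3/611.3 = 26.6 V.
(Unloaded it would have been 28.0 V.)

V_out ≈ 26.6 V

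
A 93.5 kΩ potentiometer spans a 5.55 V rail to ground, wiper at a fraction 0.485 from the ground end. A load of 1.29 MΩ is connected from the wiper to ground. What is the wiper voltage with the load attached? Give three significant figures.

V ≈ 2.64 V

The wiper splits the pot into (1−α)R = 48.15 kΩ above and αR = 45.35 kΩ below.
Lower section ‖ load = 43.81 kΩ.
V_wiper = 5.55 × 43.81/(48.15 + 43.81) = 2.64 V.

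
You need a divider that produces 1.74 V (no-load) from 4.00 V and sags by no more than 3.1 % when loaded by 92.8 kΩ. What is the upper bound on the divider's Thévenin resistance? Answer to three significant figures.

Loading drop = R_th/(R_th + R_L) ≤ 0.0310, so R_th ≤ R_L · ε/(1−ε) = 92.8 kΩ × 0.0310/0.9690 = 2.97 kΩ.

R_th ≤ 2.97 kΩ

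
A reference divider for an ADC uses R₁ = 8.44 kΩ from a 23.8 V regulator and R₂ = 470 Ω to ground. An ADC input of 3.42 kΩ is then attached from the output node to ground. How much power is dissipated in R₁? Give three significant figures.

P ≈ 61.0 mW

Total resistance from the source is R₁ + (R₂‖R_L) = 8853 Ω, so I = 23.8/8853 Ω = 2.688 mA.
P = I²·R₁ = (2.688 mA)² × 8.44 kΩ = 61.0 mW.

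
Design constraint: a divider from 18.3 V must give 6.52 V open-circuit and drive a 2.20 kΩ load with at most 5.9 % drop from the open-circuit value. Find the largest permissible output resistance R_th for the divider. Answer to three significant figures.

R_th ≤ 138 Ω

Loading drop = R_th/(R_th + R_L) ≤ 0.0590, so R_th ≤ R_L · ε/(1−ε) = 2.20 kΩ × 0.0590/0.9410 = 138 Ω.
(Any R1, R2 with R2/(R1+R2) = 0.356 and R1‖R2 ≤ 138 Ω will meet the spec.)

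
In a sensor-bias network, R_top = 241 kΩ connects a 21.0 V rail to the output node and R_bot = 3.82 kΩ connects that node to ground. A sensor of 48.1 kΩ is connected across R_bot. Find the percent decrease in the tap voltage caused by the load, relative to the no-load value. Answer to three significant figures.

The divider's output (Thévenin) resistance is R_top‖R_bot = 3.760 kΩ.
Fractional drop under load = R_th/(R_th + R_L) = 3.760 / (3.760 + 48.1) = 0.07251.
So the output falls by 7.25 %.

7.25 %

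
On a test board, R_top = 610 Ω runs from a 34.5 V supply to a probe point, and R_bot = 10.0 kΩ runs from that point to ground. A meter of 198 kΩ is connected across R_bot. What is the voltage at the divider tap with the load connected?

The load sits in parallel with R_bot: R_bot‖R_L = (10000 × 198000) / (10000 + 198000) = 9519 Ω.
V_out = 34.5 × 9519 / (610 + 9519) = 34.5 × 9519/10130 = 32.4 V.

V_out ≈ 32.4 V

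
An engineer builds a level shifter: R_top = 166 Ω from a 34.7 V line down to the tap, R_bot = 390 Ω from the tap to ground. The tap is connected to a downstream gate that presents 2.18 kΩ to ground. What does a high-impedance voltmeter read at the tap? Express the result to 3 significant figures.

The load sits in parallel with R_bot: R_bot‖R_L = (390 × 2180) / (390 + 2180) = 330.8 Ω.
V_out = 34.7 × 330.8 / (166 + 330.8) = 34.7 × 330.8/496.8 = 23.1 V.

V_out ≈ 23.1 V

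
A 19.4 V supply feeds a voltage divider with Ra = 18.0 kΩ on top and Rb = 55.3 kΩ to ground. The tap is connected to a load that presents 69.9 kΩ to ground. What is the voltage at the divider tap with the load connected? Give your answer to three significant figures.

V_out ≈ 12.3 V

The load sits in parallel with Rb: Rb‖R_L = (55.3 × 69.9) / (55.3 + 69.9) = 30.87 kΩ.
V_out = 19.4 × 30.87 / (18.0 + 30.87) = 19.4 × 30.87/48.87 = 12.3 V.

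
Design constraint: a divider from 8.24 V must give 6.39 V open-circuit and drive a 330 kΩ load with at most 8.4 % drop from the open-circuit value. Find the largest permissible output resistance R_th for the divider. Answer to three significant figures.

R_th ≤ 30.3 kΩ

Loading drop = R_th/(R_th + R_L) ≤ 0.0840, so R_th ≤ R_L · ε/(1−ε) = 330 kΩ × 0.0840/0.9160 = 30.3 kΩ.
(Any R1, R2 with R2/(R1+R2) = 0.775 and R1‖R2 ≤ 30.3 kΩ will meet the spec.)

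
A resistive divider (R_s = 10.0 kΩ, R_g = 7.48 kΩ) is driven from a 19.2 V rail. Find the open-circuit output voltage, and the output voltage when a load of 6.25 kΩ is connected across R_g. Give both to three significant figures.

Open-circuit: V = 19.2 × 7.48/(10.0 + 7.48) = 8.22 V.
With the load, R_g becomes R_g‖R_L = 3.405 kΩ, so V = 19.2 × 3.405/13.40 = 4.88 V.

Unloaded: 8.22 V; loaded: 4.88 V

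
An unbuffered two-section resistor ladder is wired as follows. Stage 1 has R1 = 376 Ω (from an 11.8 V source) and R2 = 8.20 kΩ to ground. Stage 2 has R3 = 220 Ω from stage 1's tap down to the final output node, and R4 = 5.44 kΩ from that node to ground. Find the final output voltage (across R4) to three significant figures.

V_out ≈ 10.2 V

Stage 2 presents R3+R4 = 5660 Ω as a load on stage 1's tap.
Stage 1's lower leg becomes R2‖(R3+R4) = 3349 Ω, so V_mid = 11.8 × 3349/3725 = 10.61 V.
Stage 2 is itself unloaded: V_out = V_mid × R4/(R3+R4) = 10.61 × 5440/5660 = 10.2 V.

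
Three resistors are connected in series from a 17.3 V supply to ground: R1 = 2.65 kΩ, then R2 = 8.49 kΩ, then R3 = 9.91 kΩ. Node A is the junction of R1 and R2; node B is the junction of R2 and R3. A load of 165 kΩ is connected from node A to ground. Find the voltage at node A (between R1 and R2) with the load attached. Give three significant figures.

V ≈ 14.9 V

Below node A the series string R2+R3 = 18.40 kΩ sits in parallel with the 165 kΩ load: 16.55 kΩ.
V_A = 17.3 × 16.55/(2.65 + 16.55) = 14.9 V.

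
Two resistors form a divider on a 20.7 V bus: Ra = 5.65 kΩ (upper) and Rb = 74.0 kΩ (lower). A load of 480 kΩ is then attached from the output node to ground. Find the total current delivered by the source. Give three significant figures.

Rb‖R_L = 64.12 kΩ, so the source sees Ra + Rb‖R_L = 69.77 kΩ.
I = 20.7 V / 69.77 kΩ = 0.297 mA.

I ≈ 0.297 mA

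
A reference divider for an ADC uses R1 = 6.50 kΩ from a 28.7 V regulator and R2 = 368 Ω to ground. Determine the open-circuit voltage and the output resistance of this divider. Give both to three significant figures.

V_th = 1.54 V, R_th = 348 Ω

V_th is the open-circuit tap voltage: 28.7 × 368/(6500 + 368) = 1.54 V.
With the supply zeroed, R1 and R2 appear in parallel from the tap: R_th = R1‖R2 = (6500 × 368)/6868 = 348 Ω.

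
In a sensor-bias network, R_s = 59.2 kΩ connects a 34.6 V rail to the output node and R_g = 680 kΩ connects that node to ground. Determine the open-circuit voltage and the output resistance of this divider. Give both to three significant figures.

V_th = 31.8 V, R_th = 54.5 kΩ

V_th is the open-circuit tap voltage: 34.6 × 680/(59.2 + 680) = 31.8 V.
With the supply zeroed, R_s and R_g appear in parallel from the tap: R_th = R_s‖R_g = (59.2 × 680)/739.2 = 54.5 kΩ.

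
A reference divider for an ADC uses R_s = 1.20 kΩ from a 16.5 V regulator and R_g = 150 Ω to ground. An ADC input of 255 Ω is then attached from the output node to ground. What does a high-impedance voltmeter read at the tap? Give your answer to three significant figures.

The load sits in parallel with R_g: R_g‖R_L = (150 × 255) / (150 + 255) = 94.44 Ω.
V_out = 16.5 × 94.44 / (1200 + 94.44) = 16.5 × 94.44/1294 = 1.20 V.

V_out ≈ 1.20 V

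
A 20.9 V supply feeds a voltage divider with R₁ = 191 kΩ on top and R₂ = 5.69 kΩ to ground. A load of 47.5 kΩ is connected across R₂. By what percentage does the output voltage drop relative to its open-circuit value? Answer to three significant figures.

10.4 %

Unloaded V = 20.9 × 5.69/196.7 = 0.60461 V.
Loaded: R₂‖R_L = 5.081 kΩ, giving V = 20.9 × 5.081/196.1 = 0.54161 V.
Drop = (0.60461 − 0.54161) / 0.60461 = 10.4 %.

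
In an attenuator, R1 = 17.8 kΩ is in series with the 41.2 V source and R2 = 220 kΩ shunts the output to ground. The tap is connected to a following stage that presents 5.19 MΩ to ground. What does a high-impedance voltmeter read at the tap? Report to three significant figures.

The load sits in parallel with R2: R2‖R_L = (220 × 5190) / (220 + 5190) = 211.1 kΩ.
V_out = 41.2 × 211.1 / (17.8 + 211.1) = 41.2 × 211.1/228.9 = 38.0 V.

V_out ≈ 38.0 V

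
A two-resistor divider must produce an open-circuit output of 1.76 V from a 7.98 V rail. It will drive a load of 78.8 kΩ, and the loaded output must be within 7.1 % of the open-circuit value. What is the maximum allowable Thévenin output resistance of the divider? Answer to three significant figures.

R_th ≤ 6.02 kΩ

Loading drop = R_th/(R_th + R_L) ≤ 0.0710, so R_th ≤ R_L · ε/(1−ε) = 78.8 kΩ × 0.0710/0.9290 = 6.02 kΩ.
(Any R1, R2 with R2/(R1+R2) = 0.221 and R1‖R2 ≤ 6.02 kΩ will meet the spec.)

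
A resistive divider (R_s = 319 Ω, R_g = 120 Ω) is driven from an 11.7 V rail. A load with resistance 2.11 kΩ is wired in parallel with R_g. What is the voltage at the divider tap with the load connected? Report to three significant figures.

V_out ≈ 3.07 V

The load sits in parallel with R_g: R_g‖R_L = (120 × 2110) / (120 + 2110) = 113.5 Ω.
V_out = 11.7 × 113.5 / (319 + 113.5) = 11.7 × 113.5/432.5 = 3.07 V.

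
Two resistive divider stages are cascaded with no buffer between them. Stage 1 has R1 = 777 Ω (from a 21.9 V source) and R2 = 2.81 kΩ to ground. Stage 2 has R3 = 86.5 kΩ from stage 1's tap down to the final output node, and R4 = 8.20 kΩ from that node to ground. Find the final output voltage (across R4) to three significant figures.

V_out ≈ 1.48 V

Stage 2 presents R3+R4 = 94700 Ω as a load on stage 1's tap.
Stage 1's lower leg becomes R2‖(R3+R4) = 2729 Ω, so V_mid = 21.9 × 2729/3506 = 17.05 V.
Stage 2 is itself unloaded: V_out = V_mid × R4/(R3+R4) = 17.05 × 8200/94700 = 1.48 V.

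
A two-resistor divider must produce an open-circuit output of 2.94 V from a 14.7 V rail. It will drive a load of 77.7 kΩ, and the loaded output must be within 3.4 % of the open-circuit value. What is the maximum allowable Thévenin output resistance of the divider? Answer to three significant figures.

R_th ≤ 2.73 kΩ

Loading drop = R_th/(R_th + R_L) ≤ 0.0340, so R_th ≤ R_L · ε/(1−ε) = 77.7 kΩ × 0.0340/0.9660 = 2.73 kΩ.
(Any R1, R2 with R2/(R1+R2) = 0.200 and R1‖R2 ≤ 2.73 kΩ will meet the spec.)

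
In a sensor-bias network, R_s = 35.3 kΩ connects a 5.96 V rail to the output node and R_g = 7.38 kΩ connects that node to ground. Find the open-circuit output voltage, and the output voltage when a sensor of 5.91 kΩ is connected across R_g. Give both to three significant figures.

Unloaded: 1.03 V; loaded: 0.507 V

Open-circuit: V = 5.96 × 7.38/(35.3 + 7.38) = 1.03 V.
With the load, R_g becomes R_g‖R_L = 3.282 kΩ, so V = 5.96 × 3.282/38.58 = 0.507 V.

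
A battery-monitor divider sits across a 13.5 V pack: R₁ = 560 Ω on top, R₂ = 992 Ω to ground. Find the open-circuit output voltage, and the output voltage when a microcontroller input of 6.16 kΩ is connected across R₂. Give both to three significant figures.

Unloaded: 8.63 V; loaded: 8.16 V

Open-circuit: V = 13.5 × 992/(560 + 992) = 8.63 V.
With the load, R₂ becomes R₂‖R_L = 854.4 Ω, so V = 13.5 × 854.4/1414 = 8.16 V.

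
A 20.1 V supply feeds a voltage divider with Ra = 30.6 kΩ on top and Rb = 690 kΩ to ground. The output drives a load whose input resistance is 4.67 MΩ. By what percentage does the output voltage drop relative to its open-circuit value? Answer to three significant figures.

0.624 %

The divider's output (Thévenin) resistance is Ra‖Rb = 29.30 kΩ.
Fractional drop under load = R_th/(R_th + R_L) = 29.30 / (29.30 + 4670) = 0.006235.
So the output falls by 0.624 %.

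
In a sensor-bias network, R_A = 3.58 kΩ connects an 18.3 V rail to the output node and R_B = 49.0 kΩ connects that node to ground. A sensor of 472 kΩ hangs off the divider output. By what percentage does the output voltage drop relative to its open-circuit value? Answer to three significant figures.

0.702 %

The divider's output (Thévenin) resistance is R_A‖R_B = 3.336 kΩ.
Fractional drop under load = R_th/(R_th + R_L) = 3.336 / (3.336 + 472) = 0.007019.
So the output falls by 0.702 %.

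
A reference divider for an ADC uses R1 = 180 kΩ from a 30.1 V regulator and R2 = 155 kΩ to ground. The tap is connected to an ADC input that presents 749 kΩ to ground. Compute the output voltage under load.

V_out ≈ 12.5 V

The load sits in parallel with R2: R2‖R_L = (155 × 749) / (155 + 749) = 128.4 kΩ.
V_out = 30.1 × 128.4 / (180 + 128.4) = 30.1 × 128.4/308.4 = 12.5 V.
(Unloaded it would have been 13.9 V.)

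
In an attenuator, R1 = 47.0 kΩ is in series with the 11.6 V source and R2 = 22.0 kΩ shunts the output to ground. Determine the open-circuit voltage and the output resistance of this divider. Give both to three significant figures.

V_th = 3.70 V, R_th = 15.0 kΩ

V_th is the open-circuit tap voltage: 11.6 × 22.0/(47.0 + 22.0) = 3.70 V.
With the supply zeroed, R1 and R2 appear in parallel from the tap: R_th = R1‖R2 = (47.0 × 22.0)/69.00 = 15.0 kΩ.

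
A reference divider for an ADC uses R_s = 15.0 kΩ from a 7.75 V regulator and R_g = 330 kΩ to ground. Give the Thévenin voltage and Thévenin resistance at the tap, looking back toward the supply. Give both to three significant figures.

V_th is the open-circuit tap voltage: 7.75 × 330/(15.0 + 330) = 7.41 V.
With the supply zeroed, R_s and R_g appear in parallel from the tap: R_th = R_s‖R_g = (15.0 × 330)/345.0 = 14.3 kΩ.

V_th = 7.41 V, R_th = 14.3 kΩ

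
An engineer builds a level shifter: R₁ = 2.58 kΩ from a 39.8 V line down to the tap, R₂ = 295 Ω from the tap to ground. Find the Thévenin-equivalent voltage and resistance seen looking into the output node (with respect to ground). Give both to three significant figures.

V_th = 4.08 V, R_th = 265 Ω

V_th is the open-circuit tap voltage: 39.8 × 295/(2580 + 295) = 4.08 V.
With the supply zeroed, R₁ and R₂ appear in parallel from the tap: R_th = R₁‖R₂ = (2580 × 295)/2875 = 265 Ω.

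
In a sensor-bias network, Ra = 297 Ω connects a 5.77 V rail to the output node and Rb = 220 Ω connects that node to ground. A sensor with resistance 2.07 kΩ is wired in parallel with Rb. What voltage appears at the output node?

V_out ≈ 2.31 V

The load sits in parallel with Rb: Rb‖R_L = (220 × 2070) / (220 + 2070) = 198.9 Ω.
V_out = 5.77 × 198.9 / (297 + 198.9) = 5.77 × 198.9/495.9 = 2.31 V.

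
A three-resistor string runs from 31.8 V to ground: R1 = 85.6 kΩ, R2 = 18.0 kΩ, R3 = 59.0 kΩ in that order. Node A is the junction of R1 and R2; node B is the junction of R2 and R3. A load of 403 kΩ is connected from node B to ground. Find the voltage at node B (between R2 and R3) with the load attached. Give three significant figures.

At node B, R3 is in parallel with the load: R3‖R_L = 51.47 kΩ.
Below node A the resistance is R2 + (R3‖R_L) = 69.47 kΩ, so V_A = 31.8 × 69.47/155.1 = 14.25 V.
Then V_B = V_A × (R3‖R_L)/(R2 + R3‖R_L) = 14.25 × 51.47/69.47 = 10.6 V.

V ≈ 10.6 V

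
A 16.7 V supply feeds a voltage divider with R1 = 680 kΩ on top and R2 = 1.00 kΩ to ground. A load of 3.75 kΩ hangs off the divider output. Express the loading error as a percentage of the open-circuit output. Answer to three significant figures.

Unloaded V = 16.7 × 1.00/681.0 = 0.02452 V.
Loaded: R2‖R_L = 0.7895 kΩ, giving V = 16.7 × 0.7895/680.8 = 0.01937 V.
Drop = (0.02452 − 0.01937) / 0.02452 = 21.0 %.

21.0 %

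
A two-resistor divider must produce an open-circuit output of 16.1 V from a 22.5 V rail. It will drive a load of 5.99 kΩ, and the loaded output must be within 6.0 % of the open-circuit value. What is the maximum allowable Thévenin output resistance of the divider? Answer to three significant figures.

Loading drop = R_th/(R_th + R_L) ≤ 0.0600, so R_th ≤ R_L · ε/(1−ε) = 5.99 kΩ × 0.0600/0.9400 = 382 Ω.

R_th ≤ 382 Ω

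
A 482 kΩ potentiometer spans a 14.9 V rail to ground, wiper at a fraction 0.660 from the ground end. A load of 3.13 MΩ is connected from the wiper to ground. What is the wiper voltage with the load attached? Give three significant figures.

V ≈ 9.51 V

The wiper splits the pot into (1−α)R = 163.9 kΩ above and αR = 318.1 kΩ below.
Lower section ‖ load = 288.8 kΩ.
V_wiper = 14.9 × 288.8/(163.9 + 288.8) = 9.51 V.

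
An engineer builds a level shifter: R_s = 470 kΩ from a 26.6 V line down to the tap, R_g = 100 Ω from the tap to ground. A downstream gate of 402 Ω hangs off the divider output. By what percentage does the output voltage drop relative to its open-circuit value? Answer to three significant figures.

The divider's output (Thévenin) resistance is R_s‖R_g = 99.98 Ω.
Fractional drop under load = R_th/(R_th + R_L) = 99.98 / (99.98 + 402) = 0.1992.
So the output falls by 19.9 %.

19.9 %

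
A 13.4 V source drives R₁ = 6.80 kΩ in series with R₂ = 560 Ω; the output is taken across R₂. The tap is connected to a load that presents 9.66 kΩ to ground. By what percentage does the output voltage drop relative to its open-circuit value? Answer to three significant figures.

The divider's output (Thévenin) resistance is R₁‖R₂ = 517.4 Ω.
Fractional drop under load = R_th/(R_th + R_L) = 517.4 / (517.4 + 9660) = 0.05084.
So the output falls by 5.08 %.

5.08 %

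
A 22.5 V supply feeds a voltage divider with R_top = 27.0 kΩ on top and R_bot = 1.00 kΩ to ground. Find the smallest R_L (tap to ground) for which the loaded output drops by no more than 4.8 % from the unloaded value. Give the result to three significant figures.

R_L(min) ≈ 19.1 kΩ

Output resistance R_th = R_top‖R_bot = (27000 × 1000)/28000 = 964.3 Ω.
The fractional drop is R_th/(R_th + R_L); requiring this ≤ 0.0480 gives R_L ≥ R_th(1/0.0480 − 1) = 964.3 × 19.83 = 19.1 kΩ.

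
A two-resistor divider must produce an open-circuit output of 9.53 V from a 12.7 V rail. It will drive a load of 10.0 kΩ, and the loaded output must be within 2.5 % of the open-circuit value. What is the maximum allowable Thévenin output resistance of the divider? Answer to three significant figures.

Loading drop = R_th/(R_th + R_L) ≤ 0.0250, so R_th ≤ R_L · ε/(1−ε) = 10.0 kΩ × 0.0250/0.9750 = 256 Ω.

R_th ≤ 256 Ω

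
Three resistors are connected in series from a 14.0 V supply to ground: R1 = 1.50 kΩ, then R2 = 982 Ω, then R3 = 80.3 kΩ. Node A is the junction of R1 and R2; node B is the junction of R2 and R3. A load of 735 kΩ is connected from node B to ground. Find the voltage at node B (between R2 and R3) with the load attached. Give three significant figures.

V ≈ 13.5 V

At node B, R3 is in parallel with the load: R3‖R_L = 72390 Ω.
Below node A the resistance is R2 + (R3‖R_L) = 73370 Ω, so V_A = 14.0 × 73370/74870 = 13.72 V.
Then V_B = V_A × (R3‖R_L)/(R2 + R3‖R_L) = 13.72 × 72390/73370 = 13.5 V.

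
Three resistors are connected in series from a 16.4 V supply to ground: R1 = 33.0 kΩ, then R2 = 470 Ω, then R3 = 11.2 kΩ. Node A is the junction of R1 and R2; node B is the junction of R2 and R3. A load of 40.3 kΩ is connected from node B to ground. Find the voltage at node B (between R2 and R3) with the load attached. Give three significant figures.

V ≈ 3.40 V

At node B, R3 is in parallel with the load: R3‖R_L = 8764 Ω.
Below node A the resistance is R2 + (R3‖R_L) = 9234 Ω, so V_A = 16.4 × 9234/42230 = 3.586 V.
Then V_B = V_A × (R3‖R_L)/(R2 + R3‖R_L) = 3.586 × 8764/9234 = 3.40 V.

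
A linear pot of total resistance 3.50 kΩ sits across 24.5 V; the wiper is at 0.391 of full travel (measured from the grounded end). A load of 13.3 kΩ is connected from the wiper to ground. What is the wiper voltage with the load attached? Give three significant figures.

The wiper splits the pot into (1−α)R = 2.131 kΩ above and αR = 1.369 kΩ below.
Lower section ‖ load = 1.241 kΩ.
V_wiper = 24.5 × 1.241/(2.131 + 1.241) = 9.01 V.

V ≈ 9.01 V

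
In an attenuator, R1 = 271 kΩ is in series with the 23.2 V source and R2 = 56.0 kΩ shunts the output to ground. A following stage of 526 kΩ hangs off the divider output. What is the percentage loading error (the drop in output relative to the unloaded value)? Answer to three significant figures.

Unloaded V = 23.2 × 56.0/327.0 = 3.9731 V.
Loaded: R2‖R_L = 50.61 kΩ, giving V = 23.2 × 50.61/321.6 = 3.6510 V.
Drop = (3.9731 − 3.6510) / 3.9731 = 8.11 %.

8.11 %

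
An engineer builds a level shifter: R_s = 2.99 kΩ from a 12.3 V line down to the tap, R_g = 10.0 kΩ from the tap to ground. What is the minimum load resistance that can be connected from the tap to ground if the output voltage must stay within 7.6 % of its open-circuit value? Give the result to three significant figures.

R_L(min) ≈ 28.0 kΩ

Output resistance R_th = R_s‖R_g = (2.99 × 10.0)/12.99 = 2.302 kΩ.
The fractional drop is R_th/(R_th + R_L); requiring this ≤ 0.0760 gives R_L ≥ R_th(1/0.0760 − 1) = 2.302 × 12.16 = 28.0 kΩ.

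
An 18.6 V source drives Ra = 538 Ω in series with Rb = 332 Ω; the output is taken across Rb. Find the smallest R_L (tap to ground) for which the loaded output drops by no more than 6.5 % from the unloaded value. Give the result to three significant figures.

Output resistance R_th = Ra‖Rb = (538 × 332)/870.0 = 205.3 Ω.
The fractional drop is R_th/(R_th + R_L); requiring this ≤ 0.0650 gives R_L ≥ R_th(1/0.0650 − 1) = 205.3 × 14.38 = 2.95 kΩ.

R_L(min) ≈ 2.95 kΩ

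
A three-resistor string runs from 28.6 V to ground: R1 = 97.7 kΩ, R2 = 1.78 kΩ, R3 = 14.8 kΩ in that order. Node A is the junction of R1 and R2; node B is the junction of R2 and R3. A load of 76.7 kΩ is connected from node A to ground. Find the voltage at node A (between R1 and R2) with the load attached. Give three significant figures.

V ≈ 3.50 V

Below node A the series string R2+R3 = 16.58 kΩ sits in parallel with the 76.7 kΩ load: 13.63 kΩ.
V_A = 28.6 × 13.63/(97.7 + 13.63) = 3.50 V.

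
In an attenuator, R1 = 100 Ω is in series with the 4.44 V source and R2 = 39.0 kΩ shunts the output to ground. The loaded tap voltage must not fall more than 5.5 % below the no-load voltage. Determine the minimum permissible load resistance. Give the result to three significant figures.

Output resistance R_th = R1‖R2 = (100 × 39000)/39100 = 99.74 Ω.
The fractional drop is R_th/(R_th + R_L); requiring this ≤ 0.0550 gives R_L ≥ R_th(1/0.0550 − 1) = 99.74 × 17.18 = 1.71 kΩ.

R_L(min) ≈ 1.71 kΩ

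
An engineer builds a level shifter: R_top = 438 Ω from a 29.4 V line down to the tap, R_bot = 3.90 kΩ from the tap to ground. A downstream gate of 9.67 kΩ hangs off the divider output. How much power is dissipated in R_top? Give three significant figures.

P ≈ 36.6 mW

Total resistance from the source is R_top + (R_bot‖R_L) = 3217 Ω, so I = 29.4/3217 Ω = 9.139 mA.
P = I²·R_top = (9.139 mA)² × 438 Ω = 36.6 mW.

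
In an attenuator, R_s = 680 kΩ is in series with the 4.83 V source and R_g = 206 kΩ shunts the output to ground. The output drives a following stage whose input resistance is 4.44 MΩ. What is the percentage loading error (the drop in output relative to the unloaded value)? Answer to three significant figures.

The divider's output (Thévenin) resistance is R_s‖R_g = 158.1 kΩ.
Fractional drop under load = R_th/(R_th + R_L) = 158.1 / (158.1 + 4440) = 0.03438.
So the output falls by 3.44 %.

3.44 %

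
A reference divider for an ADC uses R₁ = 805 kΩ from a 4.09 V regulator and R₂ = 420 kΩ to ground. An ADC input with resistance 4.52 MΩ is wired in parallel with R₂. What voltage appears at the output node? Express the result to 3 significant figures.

V_out ≈ 1.32 V

The load sits in parallel with R₂: R₂‖R_L = (420 × 4520) / (420 + 4520) = 384.3 kΩ.
V_out = 4.09 × 384.3 / (805 + 384.3) = 4.09 × 384.3/1189 = 1.32 V.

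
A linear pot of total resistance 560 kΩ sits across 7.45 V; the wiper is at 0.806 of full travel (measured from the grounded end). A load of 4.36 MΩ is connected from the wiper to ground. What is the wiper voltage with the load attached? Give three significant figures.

The wiper splits the pot into (1−α)R = 108.6 kΩ above and αR = 451.4 kΩ below.
Lower section ‖ load = 409.0 kΩ.
V_wiper = 7.45 × 409.0/(108.6 + 409.0) = 5.89 V.

V ≈ 5.89 V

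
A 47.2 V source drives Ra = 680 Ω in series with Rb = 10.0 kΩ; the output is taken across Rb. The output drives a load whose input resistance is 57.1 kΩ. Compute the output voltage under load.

The load sits in parallel with Rb: Rb‖R_L = (10000 × 57100) / (10000 + 57100) = 8510 Ω.
V_out = 47.2 × 8510 / (680 + 8510) = 47.2 × 8510/9190 = 43.7 V.
(Unloaded it would have been 44.2 V.)

V_out ≈ 43.7 V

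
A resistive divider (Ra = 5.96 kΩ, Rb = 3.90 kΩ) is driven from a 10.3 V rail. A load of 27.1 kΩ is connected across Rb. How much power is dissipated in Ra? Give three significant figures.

Total resistance from the source is Ra + (Rb‖R_L) = 9.369 kΩ, so I = 10.3/9.369 kΩ = 1.099 mA.
P = I²·Ra = (1.099 mA)² × 5.96 kΩ = 7.20 mW.

P ≈ 7.20 mW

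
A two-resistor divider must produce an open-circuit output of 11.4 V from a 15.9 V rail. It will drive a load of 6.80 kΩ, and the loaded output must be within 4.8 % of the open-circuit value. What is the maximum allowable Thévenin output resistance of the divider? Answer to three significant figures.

Loading drop = R_th/(R_th + R_L) ≤ 0.0480, so R_th ≤ R_L · ε/(1−ε) = 6.80 kΩ × 0.0480/0.9520 = 343 Ω.

R_th ≤ 343 Ω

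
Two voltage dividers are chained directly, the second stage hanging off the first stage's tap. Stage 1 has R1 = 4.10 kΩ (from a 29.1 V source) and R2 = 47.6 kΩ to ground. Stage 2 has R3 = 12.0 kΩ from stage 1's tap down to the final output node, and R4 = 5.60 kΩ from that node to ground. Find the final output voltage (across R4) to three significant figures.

Stage 2 presents R3+R4 = 17.60 kΩ as a load on stage 1's tap.
Stage 1's lower leg becomes R2‖(R3+R4) = 12.85 kΩ, so V_mid = 29.1 × 12.85/16.95 = 22.06 V.
Stage 2 is itself unloaded: V_out = V_mid × R4/(R3+R4) = 22.06 × 5.60/17.60 = 7.02 V.

V_out ≈ 7.02 V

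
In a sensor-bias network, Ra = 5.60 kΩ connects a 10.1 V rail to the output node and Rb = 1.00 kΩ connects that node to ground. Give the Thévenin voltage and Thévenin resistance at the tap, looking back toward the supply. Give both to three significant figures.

V_th is the open-circuit tap voltage: 10.1 × 1.00/(5.60 + 1.00) = 1.53 V.
With the supply zeroed, Ra and Rb appear in parallel from the tap: R_th = Ra‖Rb = (5.60 × 1.00)/6.600 = 848 Ω.

V_th = 1.53 V, R_th = 848 Ω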